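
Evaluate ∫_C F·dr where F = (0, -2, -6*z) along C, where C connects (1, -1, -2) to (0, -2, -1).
11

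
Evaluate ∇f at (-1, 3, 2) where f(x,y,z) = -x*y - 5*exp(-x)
(-3 + 5*E, 1, 0)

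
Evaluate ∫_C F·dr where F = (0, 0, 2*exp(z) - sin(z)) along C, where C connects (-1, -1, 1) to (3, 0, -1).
-4*sinh(1)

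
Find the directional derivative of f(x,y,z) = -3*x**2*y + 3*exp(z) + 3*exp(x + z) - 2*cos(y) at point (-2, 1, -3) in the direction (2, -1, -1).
sqrt(6)*(-2*exp(5)*sin(1) - 3*exp(2) + 3 + 36*exp(5))*exp(-5)/6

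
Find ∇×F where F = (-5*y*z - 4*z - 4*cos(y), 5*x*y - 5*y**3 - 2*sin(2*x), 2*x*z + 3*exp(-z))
(0, -5*y - 2*z - 4, 5*y + 5*z - 4*sin(y) - 4*cos(2*x))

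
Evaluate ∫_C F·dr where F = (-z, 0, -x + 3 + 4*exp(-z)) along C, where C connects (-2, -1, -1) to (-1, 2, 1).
9 + 8*sinh(1)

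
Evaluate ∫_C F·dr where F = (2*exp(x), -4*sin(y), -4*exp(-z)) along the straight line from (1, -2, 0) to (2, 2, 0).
2*E*(-1 + E)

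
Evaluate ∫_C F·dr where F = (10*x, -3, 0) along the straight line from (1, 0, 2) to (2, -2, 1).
21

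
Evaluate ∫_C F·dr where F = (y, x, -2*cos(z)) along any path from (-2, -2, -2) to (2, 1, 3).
-2 - 2*sin(2) - 2*sin(3)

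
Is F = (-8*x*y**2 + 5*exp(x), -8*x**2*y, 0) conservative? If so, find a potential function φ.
Yes, F is conservative. φ = -4*x**2*y**2 + 5*exp(x)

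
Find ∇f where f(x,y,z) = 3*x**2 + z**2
(6*x, 0, 2*z)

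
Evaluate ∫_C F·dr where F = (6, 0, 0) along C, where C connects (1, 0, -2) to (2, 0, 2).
6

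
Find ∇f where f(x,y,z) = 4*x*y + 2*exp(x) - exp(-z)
(4*y + 2*exp(x), 4*x, exp(-z))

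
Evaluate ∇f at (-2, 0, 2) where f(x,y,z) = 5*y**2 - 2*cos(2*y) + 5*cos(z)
(0, 0, -5*sin(2))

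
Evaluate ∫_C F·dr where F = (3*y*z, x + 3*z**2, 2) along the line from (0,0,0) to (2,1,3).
22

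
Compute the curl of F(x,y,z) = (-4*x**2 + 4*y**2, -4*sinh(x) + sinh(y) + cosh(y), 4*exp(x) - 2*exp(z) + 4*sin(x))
(0, -4*exp(x) - 4*cos(x), -8*y - 4*cosh(x))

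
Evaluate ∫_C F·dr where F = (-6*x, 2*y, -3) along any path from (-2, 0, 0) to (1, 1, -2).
16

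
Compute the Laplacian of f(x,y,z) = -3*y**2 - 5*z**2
-16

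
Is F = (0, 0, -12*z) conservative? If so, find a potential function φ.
Yes, F is conservative. φ = -6*z**2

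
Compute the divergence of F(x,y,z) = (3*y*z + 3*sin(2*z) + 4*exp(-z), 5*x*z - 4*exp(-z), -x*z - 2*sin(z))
-x - 2*cos(z)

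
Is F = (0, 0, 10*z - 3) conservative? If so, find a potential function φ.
Yes, F is conservative. φ = z*(5*z - 3)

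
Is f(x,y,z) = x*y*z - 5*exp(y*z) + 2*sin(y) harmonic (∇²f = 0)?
No, ∇²f = -5*y**2*exp(y*z) - 5*z**2*exp(y*z) - 2*sin(y)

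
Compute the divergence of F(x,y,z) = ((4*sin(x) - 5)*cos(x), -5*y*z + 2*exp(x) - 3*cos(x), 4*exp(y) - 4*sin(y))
-5*z + 5*sin(x) + 4*cos(2*x)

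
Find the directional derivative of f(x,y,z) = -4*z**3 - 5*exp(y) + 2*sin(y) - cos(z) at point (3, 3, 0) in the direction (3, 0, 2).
0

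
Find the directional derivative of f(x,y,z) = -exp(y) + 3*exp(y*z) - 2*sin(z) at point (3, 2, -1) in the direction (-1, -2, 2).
-4*cos(1)/3 + 6*exp(-2) + 2*exp(2)/3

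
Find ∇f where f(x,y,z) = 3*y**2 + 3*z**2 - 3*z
(0, 6*y, 6*z - 3)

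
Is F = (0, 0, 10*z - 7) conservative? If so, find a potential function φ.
Yes, F is conservative. φ = z*(5*z - 7)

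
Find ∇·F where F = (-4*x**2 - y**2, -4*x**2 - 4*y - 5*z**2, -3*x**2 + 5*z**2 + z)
-8*x + 10*z - 3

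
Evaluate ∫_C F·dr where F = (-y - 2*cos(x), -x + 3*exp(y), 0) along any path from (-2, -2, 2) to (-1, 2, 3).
-2*sin(2) - 3*exp(-2) + 2*sin(1) + 6 + 3*exp(2)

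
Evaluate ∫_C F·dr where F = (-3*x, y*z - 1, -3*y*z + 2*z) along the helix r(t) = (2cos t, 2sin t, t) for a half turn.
pi*(-7 + pi)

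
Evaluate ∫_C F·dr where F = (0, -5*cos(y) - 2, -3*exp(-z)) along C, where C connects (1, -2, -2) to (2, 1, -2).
-6 - 5*sin(2) - 5*sin(1)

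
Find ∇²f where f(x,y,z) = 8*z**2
16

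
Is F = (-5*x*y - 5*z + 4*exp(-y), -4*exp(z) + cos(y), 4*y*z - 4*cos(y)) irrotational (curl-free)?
No, ∇×F = (4*z + 4*exp(z) + 4*sin(y), -5, 5*x + 4*exp(-y))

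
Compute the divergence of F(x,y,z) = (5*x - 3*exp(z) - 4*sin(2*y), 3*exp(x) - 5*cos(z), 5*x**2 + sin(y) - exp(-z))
5 + exp(-z)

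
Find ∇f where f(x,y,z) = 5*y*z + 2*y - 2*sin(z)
(0, 5*z + 2, 5*y - 2*cos(z))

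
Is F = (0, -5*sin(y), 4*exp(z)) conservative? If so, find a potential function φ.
Yes, F is conservative. φ = 4*exp(z) + 5*cos(y)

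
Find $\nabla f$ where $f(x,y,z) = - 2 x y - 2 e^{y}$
(-2*y, -2*x - 2*exp(y), 0)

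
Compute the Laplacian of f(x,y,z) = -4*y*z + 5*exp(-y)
5*exp(-y)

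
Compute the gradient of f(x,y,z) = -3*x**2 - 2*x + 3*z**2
(-6*x - 2, 0, 6*z)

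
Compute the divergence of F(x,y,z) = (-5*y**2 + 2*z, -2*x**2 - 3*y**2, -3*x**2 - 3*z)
-6*y - 3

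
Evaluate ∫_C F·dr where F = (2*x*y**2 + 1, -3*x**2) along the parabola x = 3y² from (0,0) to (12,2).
1116/5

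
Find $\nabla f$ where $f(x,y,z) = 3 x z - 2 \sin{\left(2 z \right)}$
(3*z, 0, 3*x - 4*cos(2*z))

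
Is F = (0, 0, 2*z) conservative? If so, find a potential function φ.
Yes, F is conservative. φ = z**2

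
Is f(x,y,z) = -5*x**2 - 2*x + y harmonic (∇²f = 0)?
No, ∇²f = -10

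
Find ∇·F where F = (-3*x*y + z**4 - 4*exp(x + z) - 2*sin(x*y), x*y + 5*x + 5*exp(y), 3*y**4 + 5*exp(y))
x - 2*y*cos(x*y) - 3*y + 5*exp(y) - 4*exp(x + z)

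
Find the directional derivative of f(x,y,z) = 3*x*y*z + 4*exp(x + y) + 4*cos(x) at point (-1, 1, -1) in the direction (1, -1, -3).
sqrt(11)*(3 + 4*sin(1))/11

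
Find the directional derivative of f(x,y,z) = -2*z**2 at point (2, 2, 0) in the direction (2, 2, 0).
0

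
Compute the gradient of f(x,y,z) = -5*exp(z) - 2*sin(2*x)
(-4*cos(2*x), 0, -5*exp(z))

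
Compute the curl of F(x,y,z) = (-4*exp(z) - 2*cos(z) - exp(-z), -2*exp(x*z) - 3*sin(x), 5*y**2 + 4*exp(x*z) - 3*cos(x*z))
(2*x*exp(x*z) + 10*y, -4*z*exp(x*z) - 3*z*sin(x*z) - 4*exp(z) + 2*sin(z) + exp(-z), -2*z*exp(x*z) - 3*cos(x))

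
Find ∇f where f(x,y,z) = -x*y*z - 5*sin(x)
(-y*z - 5*cos(x), -x*z, -x*y)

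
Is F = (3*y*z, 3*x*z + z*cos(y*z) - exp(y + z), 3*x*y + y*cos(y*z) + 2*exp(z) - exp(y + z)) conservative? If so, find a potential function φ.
Yes, F is conservative. φ = 3*x*y*z + 2*exp(z) - exp(y + z) + sin(y*z)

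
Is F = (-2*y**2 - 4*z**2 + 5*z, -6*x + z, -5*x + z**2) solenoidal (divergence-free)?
No, ∇·F = 2*z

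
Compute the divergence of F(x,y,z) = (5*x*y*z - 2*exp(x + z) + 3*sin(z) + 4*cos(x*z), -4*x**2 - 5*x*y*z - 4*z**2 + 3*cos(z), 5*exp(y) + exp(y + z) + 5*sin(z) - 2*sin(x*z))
-5*x*z - 2*x*cos(x*z) + 5*y*z - 4*z*sin(x*z) - 2*exp(x + z) + exp(y + z) + 5*cos(z)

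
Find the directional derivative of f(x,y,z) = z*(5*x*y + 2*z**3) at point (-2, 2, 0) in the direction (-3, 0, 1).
-2*sqrt(10)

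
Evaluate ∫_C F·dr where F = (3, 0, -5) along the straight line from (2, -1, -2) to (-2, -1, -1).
-17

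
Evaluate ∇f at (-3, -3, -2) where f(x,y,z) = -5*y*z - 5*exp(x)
(-5*exp(-3), 10, 15)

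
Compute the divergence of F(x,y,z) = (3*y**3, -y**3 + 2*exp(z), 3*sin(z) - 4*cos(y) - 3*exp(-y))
-3*y**2 + 3*cos(z)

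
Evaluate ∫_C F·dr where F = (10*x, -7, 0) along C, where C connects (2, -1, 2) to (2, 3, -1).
-28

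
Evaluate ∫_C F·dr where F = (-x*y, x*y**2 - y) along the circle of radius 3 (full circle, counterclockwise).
81*pi/4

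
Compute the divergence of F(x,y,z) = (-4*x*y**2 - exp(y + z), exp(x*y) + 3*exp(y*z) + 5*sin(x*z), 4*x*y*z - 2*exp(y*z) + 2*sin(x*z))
4*x*y + x*exp(x*y) + 2*x*cos(x*z) - 4*y**2 - 2*y*exp(y*z) + 3*z*exp(y*z)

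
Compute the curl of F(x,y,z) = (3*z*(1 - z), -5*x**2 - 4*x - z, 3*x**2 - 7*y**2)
(1 - 14*y, -6*x - 6*z + 3, -10*x - 4)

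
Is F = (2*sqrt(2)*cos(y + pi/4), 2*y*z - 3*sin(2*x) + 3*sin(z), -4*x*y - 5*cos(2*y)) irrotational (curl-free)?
No, ∇×F = (-4*x - 2*y + 10*sin(2*y) - 3*cos(z), 4*y, 2*sqrt(2)*sin(y + pi/4) - 6*cos(2*x))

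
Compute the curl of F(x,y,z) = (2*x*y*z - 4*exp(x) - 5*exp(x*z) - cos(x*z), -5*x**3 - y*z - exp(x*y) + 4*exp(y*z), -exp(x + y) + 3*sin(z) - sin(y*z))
(-4*y*exp(y*z) + y - z*cos(y*z) - exp(x + y), 2*x*y - 5*x*exp(x*z) + x*sin(x*z) + exp(x + y), -15*x**2 - 2*x*z - y*exp(x*y))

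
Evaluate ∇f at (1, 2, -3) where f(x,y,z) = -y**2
(0, -4, 0)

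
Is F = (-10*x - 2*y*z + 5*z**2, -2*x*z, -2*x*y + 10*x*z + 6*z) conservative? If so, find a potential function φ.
Yes, F is conservative. φ = -5*x**2 - 2*x*y*z + 5*x*z**2 + 3*z**2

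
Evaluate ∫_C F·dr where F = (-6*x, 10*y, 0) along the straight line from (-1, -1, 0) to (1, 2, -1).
15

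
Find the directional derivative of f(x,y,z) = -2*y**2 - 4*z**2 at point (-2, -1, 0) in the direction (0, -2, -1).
-8*sqrt(5)/5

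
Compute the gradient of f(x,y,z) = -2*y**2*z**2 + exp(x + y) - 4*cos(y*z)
(exp(x + y), -4*y*z**2 + 4*z*sin(y*z) + exp(x + y), 4*y*(-y*z + sin(y*z)))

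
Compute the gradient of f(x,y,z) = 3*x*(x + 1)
(6*x + 3, 0, 0)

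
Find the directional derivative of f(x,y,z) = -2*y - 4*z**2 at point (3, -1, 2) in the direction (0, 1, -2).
6*sqrt(5)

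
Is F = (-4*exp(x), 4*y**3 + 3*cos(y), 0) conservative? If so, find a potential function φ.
Yes, F is conservative. φ = y**4 - 4*exp(x) + 3*sin(y)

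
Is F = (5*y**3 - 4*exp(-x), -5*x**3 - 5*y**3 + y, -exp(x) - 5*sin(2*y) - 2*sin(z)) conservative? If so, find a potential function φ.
No, ∇×F = (-10*cos(2*y), exp(x), -15*x**2 - 15*y**2) ≠ 0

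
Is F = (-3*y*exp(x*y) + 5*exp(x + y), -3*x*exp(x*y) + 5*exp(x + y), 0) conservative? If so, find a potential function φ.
Yes, F is conservative. φ = -3*exp(x*y) + 5*exp(x + y)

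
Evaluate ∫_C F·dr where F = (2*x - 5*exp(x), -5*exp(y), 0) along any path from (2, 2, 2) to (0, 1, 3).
-5*E - 9 + 10*exp(2)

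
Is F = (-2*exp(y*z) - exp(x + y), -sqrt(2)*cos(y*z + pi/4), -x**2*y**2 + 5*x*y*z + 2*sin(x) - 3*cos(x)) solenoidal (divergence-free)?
No, ∇·F = 5*x*y + sqrt(2)*z*sin(y*z + pi/4) - exp(x + y)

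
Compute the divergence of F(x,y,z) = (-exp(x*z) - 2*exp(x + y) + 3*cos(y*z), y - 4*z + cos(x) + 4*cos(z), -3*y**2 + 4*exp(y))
-z*exp(x*z) - 2*exp(x + y) + 1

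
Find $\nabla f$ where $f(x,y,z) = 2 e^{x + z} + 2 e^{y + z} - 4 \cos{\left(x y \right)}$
(4*y*sin(x*y) + 2*exp(x + z), 4*x*sin(x*y) + 2*exp(y + z), 2*exp(x + z) + 2*exp(y + z))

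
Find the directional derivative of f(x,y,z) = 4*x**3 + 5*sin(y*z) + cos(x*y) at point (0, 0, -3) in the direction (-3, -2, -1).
15*sqrt(14)/7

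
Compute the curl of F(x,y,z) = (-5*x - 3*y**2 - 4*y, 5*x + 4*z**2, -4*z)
(-8*z, 0, 6*y + 9)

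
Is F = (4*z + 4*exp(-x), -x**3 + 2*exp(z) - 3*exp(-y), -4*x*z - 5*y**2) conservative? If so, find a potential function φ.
No, ∇×F = (-10*y - 2*exp(z), 4*z + 4, -3*x**2) ≠ 0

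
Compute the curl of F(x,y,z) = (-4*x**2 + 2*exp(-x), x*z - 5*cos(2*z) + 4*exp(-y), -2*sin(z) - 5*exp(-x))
(-x - 10*sin(2*z), -5*exp(-x), z)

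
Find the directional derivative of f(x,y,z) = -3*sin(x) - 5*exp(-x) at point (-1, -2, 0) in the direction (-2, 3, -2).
2*sqrt(17)*(-5*E + 3*cos(1))/17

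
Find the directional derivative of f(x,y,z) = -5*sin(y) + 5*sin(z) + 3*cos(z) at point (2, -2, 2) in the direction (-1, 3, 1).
-sqrt(11)*(10*cos(2) + 3*sin(2))/11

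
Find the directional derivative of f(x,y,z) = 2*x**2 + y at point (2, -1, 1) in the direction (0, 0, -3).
0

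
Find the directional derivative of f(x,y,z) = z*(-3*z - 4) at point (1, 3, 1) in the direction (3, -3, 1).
-10*sqrt(19)/19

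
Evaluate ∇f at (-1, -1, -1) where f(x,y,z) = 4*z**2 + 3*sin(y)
(0, 3*cos(1), -8)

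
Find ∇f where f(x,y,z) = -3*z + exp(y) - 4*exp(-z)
(0, exp(y), -3 + 4*exp(-z))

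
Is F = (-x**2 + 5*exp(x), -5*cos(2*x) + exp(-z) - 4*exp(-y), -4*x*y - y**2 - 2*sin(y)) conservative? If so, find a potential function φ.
No, ∇×F = (-4*x - 2*y - 2*cos(y) + exp(-z), 4*y, 10*sin(2*x)) ≠ 0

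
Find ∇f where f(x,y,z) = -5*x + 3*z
(-5, 0, 3)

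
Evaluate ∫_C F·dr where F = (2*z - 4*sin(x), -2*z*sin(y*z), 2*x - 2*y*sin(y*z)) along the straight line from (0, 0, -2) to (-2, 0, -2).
4*cos(2) + 4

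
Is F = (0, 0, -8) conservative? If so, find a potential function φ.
Yes, F is conservative. φ = -8*z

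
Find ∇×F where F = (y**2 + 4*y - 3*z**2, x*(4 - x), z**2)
(0, -6*z, -2*x - 2*y)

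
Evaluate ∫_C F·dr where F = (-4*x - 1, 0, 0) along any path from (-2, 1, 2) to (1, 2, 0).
3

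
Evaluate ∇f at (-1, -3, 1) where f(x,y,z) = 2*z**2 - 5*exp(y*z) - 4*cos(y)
(0, -4*sin(3) - 5*exp(-3), 15*exp(-3) + 4)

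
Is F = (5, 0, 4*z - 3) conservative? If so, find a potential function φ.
Yes, F is conservative. φ = 5*x + 2*z**2 - 3*z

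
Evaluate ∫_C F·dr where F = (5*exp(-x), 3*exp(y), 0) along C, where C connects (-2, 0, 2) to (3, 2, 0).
-3 - 5*exp(-3) + 8*exp(2)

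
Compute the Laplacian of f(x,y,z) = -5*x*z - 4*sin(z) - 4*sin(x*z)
4*x**2*sin(x*z) + 4*z**2*sin(x*z) + 4*sin(z)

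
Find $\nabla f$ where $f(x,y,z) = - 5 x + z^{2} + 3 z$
(-5, 0, 2*z + 3)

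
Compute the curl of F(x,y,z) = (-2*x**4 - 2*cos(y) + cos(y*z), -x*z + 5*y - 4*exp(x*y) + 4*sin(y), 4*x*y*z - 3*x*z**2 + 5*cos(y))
(4*x*z + x - 5*sin(y), -4*y*z - y*sin(y*z) + 3*z**2, -4*y*exp(x*y) + z*sin(y*z) - z - 2*sin(y))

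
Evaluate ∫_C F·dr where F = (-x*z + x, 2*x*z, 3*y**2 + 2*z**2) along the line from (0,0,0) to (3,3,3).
117/2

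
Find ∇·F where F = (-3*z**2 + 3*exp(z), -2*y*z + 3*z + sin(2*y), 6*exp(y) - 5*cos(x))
-2*z + 2*cos(2*y)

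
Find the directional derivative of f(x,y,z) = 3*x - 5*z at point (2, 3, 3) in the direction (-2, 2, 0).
-3*sqrt(2)/2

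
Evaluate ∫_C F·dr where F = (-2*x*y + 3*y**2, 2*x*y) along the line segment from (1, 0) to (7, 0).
0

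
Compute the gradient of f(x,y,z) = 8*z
(0, 0, 8)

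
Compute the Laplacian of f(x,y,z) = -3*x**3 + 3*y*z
-18*x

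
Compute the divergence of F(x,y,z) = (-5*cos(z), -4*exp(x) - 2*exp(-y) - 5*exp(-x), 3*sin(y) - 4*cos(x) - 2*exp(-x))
2*exp(-y)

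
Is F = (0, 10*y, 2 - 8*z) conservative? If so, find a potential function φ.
Yes, F is conservative. φ = 5*y**2 - 4*z**2 + 2*z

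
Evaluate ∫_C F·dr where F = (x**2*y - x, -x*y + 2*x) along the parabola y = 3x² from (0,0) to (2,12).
-66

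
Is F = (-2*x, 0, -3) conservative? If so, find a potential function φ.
Yes, F is conservative. φ = -x**2 - 3*z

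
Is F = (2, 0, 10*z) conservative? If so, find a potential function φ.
Yes, F is conservative. φ = 2*x + 5*z**2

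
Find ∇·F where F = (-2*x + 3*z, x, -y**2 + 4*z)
2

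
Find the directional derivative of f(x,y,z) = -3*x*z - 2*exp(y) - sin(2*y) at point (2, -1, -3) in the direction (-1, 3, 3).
-3*sqrt(19)*(2*E*cos(2) + 2 + 9*E)*exp(-1)/19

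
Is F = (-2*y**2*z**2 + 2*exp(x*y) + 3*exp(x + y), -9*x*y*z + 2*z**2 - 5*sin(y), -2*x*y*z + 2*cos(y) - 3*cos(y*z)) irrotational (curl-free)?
No, ∇×F = (9*x*y - 2*x*z + 3*z*sin(y*z) - 4*z - 2*sin(y), 2*y*z*(1 - 2*y), -2*x*exp(x*y) + 4*y*z**2 - 9*y*z - 3*exp(x + y))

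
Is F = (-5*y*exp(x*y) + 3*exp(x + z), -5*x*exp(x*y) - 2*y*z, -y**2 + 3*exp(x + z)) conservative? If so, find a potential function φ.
Yes, F is conservative. φ = -y**2*z - 5*exp(x*y) + 3*exp(x + z)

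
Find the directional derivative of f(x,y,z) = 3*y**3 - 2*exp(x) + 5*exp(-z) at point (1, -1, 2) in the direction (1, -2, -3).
sqrt(14)*(-18*exp(2) - 2*exp(3) + 15)*exp(-2)/14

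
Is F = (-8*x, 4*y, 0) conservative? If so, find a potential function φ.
Yes, F is conservative. φ = -4*x**2 + 2*y**2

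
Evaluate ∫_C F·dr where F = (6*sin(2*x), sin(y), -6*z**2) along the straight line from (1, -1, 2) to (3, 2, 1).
-3*cos(6) + 2*cos(2) + cos(1) + 14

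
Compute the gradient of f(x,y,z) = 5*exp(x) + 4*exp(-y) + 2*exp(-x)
(5*exp(x) - 2*exp(-x), -4*exp(-y), 0)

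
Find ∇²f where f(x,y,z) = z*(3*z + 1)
6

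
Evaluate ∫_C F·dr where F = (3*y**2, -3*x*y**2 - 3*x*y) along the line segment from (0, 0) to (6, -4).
288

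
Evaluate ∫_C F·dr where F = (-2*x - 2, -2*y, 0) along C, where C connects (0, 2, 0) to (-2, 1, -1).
3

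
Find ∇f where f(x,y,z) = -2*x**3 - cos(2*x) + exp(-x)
(-6*x**2 + 2*sin(2*x) - exp(-x), 0, 0)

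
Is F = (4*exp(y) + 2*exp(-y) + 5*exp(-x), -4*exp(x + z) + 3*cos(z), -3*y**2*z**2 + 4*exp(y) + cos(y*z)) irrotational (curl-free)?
No, ∇×F = (-6*y*z**2 - z*sin(y*z) + 4*exp(y) + 4*exp(x + z) + 3*sin(z), 0, 2*(-2*(exp(y) + exp(x + z))*exp(y) + 1)*exp(-y))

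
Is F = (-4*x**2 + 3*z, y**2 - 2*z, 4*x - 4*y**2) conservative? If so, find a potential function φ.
No, ∇×F = (2 - 8*y, -1, 0) ≠ 0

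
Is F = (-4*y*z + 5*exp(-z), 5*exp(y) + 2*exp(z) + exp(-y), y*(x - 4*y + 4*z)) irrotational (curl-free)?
No, ∇×F = (x - 8*y + 4*z - 2*exp(z), -5*y - 5*exp(-z), 4*z)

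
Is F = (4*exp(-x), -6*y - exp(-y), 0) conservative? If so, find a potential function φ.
Yes, F is conservative. φ = -3*y**2 + exp(-y) - 4*exp(-x)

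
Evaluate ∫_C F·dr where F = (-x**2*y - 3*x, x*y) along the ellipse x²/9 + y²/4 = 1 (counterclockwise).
27*pi/2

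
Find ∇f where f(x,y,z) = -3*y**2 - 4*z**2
(0, -6*y, -8*z)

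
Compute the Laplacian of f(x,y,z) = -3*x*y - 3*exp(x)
-3*exp(x)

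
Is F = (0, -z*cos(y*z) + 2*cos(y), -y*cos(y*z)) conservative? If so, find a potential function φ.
Yes, F is conservative. φ = 2*sin(y) - sin(y*z)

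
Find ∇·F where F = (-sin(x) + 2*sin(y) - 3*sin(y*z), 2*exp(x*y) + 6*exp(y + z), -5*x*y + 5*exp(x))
2*x*exp(x*y) + 6*exp(y + z) - cos(x)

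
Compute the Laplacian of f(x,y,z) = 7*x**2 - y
14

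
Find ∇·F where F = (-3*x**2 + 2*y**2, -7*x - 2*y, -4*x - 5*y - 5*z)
-6*x - 7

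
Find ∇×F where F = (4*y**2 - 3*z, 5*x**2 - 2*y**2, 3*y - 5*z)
(3, -3, 10*x - 8*y)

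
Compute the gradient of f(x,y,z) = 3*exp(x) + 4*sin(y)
(3*exp(x), 4*cos(y), 0)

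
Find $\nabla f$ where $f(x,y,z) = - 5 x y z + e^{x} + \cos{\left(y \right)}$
(-5*y*z + exp(x), -5*x*z - sin(y), -5*x*y)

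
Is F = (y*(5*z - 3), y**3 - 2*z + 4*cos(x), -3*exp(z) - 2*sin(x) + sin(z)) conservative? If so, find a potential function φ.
No, ∇×F = (2, 5*y + 2*cos(x), -5*z - 4*sin(x) + 3) ≠ 0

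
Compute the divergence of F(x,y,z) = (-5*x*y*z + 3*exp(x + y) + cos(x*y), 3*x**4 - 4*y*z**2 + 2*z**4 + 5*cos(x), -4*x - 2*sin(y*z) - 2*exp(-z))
-5*y*z - y*sin(x*y) - 2*y*cos(y*z) - 4*z**2 + 3*exp(x + y) + 2*exp(-z)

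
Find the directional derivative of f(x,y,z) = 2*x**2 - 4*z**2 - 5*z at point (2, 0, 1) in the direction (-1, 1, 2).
-17*sqrt(6)/3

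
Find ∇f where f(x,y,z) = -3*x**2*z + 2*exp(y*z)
(-6*x*z, 2*z*exp(y*z), -3*x**2 + 2*y*exp(y*z))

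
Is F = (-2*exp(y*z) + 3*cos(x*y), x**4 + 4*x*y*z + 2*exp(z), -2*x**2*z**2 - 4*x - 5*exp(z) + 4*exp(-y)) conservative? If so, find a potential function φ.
No, ∇×F = (-4*x*y - 2*exp(z) - 4*exp(-y), 4*x*z**2 - 2*y*exp(y*z) + 4, 4*x**3 + 3*x*sin(x*y) + 4*y*z + 2*z*exp(y*z)) ≠ 0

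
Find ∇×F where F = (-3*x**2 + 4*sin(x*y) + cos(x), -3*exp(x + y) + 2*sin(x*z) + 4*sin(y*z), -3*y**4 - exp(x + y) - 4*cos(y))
(-2*x*cos(x*z) - 12*y**3 - 4*y*cos(y*z) - exp(x + y) + 4*sin(y), exp(x + y), -4*x*cos(x*y) + 2*z*cos(x*z) - 3*exp(x + y))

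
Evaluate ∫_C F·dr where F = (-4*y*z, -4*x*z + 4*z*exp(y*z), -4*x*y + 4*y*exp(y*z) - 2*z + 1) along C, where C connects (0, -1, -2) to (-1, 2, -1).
-8*sinh(2) - 4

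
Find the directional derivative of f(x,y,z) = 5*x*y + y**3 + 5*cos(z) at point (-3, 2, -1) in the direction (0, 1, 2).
sqrt(5)*(-3 + 10*sin(1))/5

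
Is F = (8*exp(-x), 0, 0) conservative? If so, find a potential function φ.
Yes, F is conservative. φ = -8*exp(-x)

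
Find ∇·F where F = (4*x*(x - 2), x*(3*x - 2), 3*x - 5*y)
8*x - 8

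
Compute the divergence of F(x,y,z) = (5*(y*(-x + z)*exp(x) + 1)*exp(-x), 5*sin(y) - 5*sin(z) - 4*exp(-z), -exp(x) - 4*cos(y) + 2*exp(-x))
-5*y + 5*cos(y) - 5*exp(-x)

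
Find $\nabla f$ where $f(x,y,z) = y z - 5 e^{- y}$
(0, z + 5*exp(-y), y)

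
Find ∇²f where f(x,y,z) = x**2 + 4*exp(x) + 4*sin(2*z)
4*exp(x) - 16*sin(2*z) + 2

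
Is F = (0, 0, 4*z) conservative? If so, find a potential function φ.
Yes, F is conservative. φ = 2*z**2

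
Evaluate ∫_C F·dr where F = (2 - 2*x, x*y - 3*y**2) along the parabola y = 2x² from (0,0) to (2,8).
-2304/5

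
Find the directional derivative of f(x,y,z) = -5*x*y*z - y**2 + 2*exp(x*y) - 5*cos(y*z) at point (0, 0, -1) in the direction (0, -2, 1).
0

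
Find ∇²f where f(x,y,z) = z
0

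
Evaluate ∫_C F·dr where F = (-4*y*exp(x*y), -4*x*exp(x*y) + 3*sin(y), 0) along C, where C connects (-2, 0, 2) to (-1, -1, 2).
-4*E - 3*cos(1) + 7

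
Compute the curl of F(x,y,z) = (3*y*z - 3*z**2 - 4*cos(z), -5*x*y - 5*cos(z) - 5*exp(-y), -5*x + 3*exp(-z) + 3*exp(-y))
(-5*sin(z) - 3*exp(-y), 3*y - 6*z + 4*sin(z) + 5, -5*y - 3*z)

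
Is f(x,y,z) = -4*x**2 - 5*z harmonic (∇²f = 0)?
No, ∇²f = -8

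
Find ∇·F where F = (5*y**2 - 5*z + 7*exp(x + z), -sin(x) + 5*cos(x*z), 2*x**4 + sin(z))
7*exp(x + z) + cos(z)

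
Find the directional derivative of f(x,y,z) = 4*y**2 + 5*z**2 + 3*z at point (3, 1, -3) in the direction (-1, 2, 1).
-11*sqrt(6)/6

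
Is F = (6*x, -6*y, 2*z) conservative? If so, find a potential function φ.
Yes, F is conservative. φ = 3*x**2 - 3*y**2 + z**2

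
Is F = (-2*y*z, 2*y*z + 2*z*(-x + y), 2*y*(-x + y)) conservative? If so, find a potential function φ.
Yes, F is conservative. φ = 2*y*z*(-x + y)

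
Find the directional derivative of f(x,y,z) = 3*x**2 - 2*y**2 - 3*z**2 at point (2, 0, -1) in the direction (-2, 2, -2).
-6*sqrt(3)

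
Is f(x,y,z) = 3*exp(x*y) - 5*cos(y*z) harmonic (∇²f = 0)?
No, ∇²f = 3*x**2*exp(x*y) + 3*y**2*exp(x*y) + 5*y**2*cos(y*z) + 5*z**2*cos(y*z)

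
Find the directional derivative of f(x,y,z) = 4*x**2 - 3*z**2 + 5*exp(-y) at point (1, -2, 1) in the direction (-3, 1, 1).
5*sqrt(11)*(-exp(2) - 6)/11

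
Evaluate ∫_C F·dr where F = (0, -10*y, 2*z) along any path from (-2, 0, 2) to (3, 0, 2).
0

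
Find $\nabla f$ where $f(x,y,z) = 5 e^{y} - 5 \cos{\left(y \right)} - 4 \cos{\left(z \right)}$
(0, 5*exp(y) + 5*sin(y), 4*sin(z))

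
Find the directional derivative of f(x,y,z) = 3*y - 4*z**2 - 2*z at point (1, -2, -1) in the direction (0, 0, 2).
6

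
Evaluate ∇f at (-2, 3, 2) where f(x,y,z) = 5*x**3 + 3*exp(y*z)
(60, 6*exp(6), 9*exp(6))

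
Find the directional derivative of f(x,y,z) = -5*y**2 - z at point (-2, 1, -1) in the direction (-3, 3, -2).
-14*sqrt(22)/11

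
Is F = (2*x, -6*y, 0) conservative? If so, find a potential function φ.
Yes, F is conservative. φ = x**2 - 3*y**2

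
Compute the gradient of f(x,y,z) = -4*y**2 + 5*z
(0, -8*y, 5)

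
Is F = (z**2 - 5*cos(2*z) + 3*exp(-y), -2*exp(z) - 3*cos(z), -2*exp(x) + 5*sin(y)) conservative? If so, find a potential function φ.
No, ∇×F = (2*exp(z) - 3*sin(z) + 5*cos(y), 2*z + 2*exp(x) + 10*sin(2*z), 3*exp(-y)) ≠ 0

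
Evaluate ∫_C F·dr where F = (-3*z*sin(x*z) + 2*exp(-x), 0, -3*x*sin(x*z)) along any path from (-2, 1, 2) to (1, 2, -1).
-2*exp(-1) + 3*cos(1) - 3*cos(4) + 2*exp(2)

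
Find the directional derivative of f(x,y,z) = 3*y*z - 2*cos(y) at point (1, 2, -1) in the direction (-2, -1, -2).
-3 - 2*sin(2)/3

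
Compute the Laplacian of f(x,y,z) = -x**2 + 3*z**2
4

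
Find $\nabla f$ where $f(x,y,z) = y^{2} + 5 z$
(0, 2*y, 5)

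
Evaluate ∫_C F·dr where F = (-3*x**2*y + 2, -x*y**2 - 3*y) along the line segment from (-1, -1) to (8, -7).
6927/2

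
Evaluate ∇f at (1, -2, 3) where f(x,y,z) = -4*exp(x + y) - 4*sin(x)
(-4*cos(1) - 4*exp(-1), -4*exp(-1), 0)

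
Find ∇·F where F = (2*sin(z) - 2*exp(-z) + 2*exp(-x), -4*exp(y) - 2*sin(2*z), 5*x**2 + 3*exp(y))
-4*exp(y) - 2*exp(-x)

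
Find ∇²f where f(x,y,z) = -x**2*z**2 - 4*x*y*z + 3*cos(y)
-2*x**2 - 2*z**2 - 3*cos(y)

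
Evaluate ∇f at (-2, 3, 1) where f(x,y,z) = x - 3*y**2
(1, -18, 0)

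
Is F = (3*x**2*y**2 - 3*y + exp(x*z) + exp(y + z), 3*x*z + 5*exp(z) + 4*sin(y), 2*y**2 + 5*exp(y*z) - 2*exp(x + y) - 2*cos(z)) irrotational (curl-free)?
No, ∇×F = (-3*x + 4*y + 5*z*exp(y*z) - 5*exp(z) - 2*exp(x + y), x*exp(x*z) + 2*exp(x + y) + exp(y + z), -6*x**2*y + 3*z - exp(y + z) + 3)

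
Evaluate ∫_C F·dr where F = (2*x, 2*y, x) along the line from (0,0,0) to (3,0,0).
9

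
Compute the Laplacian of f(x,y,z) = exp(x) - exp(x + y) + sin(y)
exp(x) - 2*exp(x + y) - sin(y)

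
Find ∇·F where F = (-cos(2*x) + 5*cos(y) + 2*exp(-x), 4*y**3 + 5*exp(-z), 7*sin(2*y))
12*y**2 + 2*sin(2*x) - 2*exp(-x)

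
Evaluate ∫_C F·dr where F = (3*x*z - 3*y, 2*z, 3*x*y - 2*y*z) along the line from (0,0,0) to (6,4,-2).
-524/3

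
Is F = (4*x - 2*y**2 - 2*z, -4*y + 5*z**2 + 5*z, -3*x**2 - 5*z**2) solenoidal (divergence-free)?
No, ∇·F = -10*z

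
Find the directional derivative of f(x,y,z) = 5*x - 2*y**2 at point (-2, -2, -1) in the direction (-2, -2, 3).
-26*sqrt(17)/17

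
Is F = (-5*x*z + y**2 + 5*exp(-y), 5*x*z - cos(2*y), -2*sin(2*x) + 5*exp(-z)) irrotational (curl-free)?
No, ∇×F = (-5*x, -5*x + 4*cos(2*x), -2*y + 5*z + 5*exp(-y))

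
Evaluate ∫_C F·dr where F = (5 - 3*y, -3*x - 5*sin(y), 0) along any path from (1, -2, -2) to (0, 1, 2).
-11 - 5*cos(2) + 5*cos(1)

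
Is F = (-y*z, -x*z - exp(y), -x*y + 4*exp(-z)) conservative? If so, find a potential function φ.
Yes, F is conservative. φ = -x*y*z - exp(y) - 4*exp(-z)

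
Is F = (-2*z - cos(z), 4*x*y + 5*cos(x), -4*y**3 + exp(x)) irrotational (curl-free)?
No, ∇×F = (-12*y**2, -exp(x) + sin(z) - 2, 4*y - 5*sin(x))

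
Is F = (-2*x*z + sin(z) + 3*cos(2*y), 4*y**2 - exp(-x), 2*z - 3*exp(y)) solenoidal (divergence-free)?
No, ∇·F = 8*y - 2*z + 2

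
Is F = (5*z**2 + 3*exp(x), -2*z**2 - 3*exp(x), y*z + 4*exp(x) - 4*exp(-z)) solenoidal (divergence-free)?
No, ∇·F = y + 3*exp(x) + 4*exp(-z)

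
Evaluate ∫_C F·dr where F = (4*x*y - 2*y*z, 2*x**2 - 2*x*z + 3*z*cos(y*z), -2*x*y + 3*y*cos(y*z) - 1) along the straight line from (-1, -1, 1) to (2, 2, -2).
-3*sin(4) + 3*sin(1) + 39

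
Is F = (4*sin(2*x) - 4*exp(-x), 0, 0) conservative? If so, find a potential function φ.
Yes, F is conservative. φ = -2*cos(2*x) + 4*exp(-x)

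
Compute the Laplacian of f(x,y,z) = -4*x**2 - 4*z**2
-16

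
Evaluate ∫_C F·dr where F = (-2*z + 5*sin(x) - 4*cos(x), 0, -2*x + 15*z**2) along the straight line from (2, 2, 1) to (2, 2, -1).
-2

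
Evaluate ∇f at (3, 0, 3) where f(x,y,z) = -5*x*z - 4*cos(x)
(-15 + 4*sin(3), 0, -15)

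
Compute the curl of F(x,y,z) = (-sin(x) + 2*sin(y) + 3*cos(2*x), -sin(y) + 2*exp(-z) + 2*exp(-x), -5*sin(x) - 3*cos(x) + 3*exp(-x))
(2*exp(-z), -3*sin(x) + 5*cos(x) + 3*exp(-x), -2*cos(y) - 2*exp(-x))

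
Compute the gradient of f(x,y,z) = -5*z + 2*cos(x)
(-2*sin(x), 0, -5)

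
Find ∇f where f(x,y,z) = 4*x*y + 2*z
(4*y, 4*x, 2)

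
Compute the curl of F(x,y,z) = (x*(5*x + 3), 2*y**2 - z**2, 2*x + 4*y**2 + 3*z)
(8*y + 2*z, -2, 0)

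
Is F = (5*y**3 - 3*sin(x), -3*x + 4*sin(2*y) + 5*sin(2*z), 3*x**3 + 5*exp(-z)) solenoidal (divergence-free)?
No, ∇·F = -3*cos(x) + 8*cos(2*y) - 5*exp(-z)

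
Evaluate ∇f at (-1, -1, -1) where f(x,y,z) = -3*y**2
(0, 6, 0)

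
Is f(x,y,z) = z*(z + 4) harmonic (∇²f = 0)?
No, ∇²f = 2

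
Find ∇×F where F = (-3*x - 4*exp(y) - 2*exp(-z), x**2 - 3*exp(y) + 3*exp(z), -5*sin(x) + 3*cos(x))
(-3*exp(z), 3*sin(x) + 5*cos(x) + 2*exp(-z), 2*x + 4*exp(y))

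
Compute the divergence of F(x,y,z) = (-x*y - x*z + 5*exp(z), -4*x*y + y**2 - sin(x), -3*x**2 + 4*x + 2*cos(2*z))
-4*x + y - z - 4*sin(2*z)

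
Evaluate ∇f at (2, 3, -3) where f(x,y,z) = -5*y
(0, -5, 0)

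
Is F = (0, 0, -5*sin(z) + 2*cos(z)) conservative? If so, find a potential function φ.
Yes, F is conservative. φ = 2*sin(z) + 5*cos(z)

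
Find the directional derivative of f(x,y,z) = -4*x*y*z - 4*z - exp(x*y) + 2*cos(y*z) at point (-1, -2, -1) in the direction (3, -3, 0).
sqrt(2)*(-2 - sin(2) + exp(2)/2)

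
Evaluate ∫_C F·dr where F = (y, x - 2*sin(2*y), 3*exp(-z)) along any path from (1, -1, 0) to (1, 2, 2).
cos(4) - 3*exp(-2) - cos(2) + 6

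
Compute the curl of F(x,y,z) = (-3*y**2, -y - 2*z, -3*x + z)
(2, 3, 6*y)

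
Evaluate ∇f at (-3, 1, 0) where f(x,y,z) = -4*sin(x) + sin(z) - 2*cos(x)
(-2*sin(3) - 4*cos(3), 0, 1)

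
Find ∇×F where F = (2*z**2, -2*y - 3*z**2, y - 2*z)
(6*z + 1, 4*z, 0)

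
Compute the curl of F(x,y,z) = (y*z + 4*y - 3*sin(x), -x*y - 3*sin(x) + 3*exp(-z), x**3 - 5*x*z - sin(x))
(3*exp(-z), -3*x**2 + y + 5*z + cos(x), -y - z - 3*cos(x) - 4)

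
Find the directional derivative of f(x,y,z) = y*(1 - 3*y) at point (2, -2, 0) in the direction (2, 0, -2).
0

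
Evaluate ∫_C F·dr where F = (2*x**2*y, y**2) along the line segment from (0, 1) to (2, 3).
22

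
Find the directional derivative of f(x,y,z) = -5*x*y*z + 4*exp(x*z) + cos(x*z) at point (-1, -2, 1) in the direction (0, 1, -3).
sqrt(10)*(3*E*sin(1) + 12 + 35*E)*exp(-1)/10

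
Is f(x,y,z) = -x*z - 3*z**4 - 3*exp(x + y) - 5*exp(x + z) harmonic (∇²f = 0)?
No, ∇²f = -36*z**2 - 6*exp(x + y) - 10*exp(x + z)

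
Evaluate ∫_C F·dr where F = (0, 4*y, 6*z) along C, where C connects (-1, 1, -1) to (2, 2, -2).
15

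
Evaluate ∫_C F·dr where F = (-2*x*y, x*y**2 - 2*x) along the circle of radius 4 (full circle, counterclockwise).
32*pi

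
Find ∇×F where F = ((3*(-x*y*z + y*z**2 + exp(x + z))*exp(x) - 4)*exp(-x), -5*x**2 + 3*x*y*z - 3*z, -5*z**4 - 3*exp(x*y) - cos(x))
(-3*x*y - 3*x*exp(x*y) + 3, -3*x*y + 6*y*z + 3*y*exp(x*y) + 3*exp(x + z) - sin(x), 3*x*z - 10*x + 3*y*z - 3*z**2)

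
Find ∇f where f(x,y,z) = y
(0, 1, 0)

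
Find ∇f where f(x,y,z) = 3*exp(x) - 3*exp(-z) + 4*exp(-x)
(7*sinh(x) - cosh(x), 0, 3*exp(-z))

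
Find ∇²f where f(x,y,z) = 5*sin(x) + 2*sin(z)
-5*sin(x) - 2*sin(z)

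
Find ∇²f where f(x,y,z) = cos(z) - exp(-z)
-cos(z) - exp(-z)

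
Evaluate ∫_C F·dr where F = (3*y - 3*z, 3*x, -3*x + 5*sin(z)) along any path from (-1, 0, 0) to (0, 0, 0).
0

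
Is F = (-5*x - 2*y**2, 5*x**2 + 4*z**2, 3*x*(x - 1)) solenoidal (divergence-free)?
No, ∇·F = -5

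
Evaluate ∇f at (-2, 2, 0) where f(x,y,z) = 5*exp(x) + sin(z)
(5*exp(-2), 0, 1)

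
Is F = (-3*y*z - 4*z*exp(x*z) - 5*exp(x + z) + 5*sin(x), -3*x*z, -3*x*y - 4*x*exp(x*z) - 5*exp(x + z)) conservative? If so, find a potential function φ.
Yes, F is conservative. φ = -3*x*y*z - 4*exp(x*z) - 5*exp(x + z) - 5*cos(x)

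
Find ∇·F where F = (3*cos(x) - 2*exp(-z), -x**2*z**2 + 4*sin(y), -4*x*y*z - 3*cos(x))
-4*x*y - 3*sin(x) + 4*cos(y)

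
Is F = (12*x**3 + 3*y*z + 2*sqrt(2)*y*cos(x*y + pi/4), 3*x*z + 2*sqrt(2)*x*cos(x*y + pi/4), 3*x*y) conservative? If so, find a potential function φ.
Yes, F is conservative. φ = 3*x**4 + 3*x*y*z + 2*sqrt(2)*sin(x*y + pi/4)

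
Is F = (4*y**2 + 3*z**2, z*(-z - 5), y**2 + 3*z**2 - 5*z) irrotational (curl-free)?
No, ∇×F = (2*y + 2*z + 5, 6*z, -8*y)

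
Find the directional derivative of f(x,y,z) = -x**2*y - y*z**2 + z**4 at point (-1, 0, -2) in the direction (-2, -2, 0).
5*sqrt(2)/2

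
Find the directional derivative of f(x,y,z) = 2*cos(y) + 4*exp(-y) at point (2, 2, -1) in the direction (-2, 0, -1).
0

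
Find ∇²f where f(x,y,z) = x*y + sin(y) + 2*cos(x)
-sin(y) - 2*cos(x)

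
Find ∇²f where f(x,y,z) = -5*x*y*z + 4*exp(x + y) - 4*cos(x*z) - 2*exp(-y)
4*x**2*cos(x*z) + 4*z**2*cos(x*z) + 8*exp(x + y) - 2*exp(-y)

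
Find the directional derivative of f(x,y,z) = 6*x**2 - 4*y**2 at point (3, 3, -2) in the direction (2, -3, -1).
72*sqrt(14)/7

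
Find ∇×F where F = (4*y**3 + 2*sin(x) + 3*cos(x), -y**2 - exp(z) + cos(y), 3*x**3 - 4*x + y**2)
(2*y + exp(z), 4 - 9*x**2, -12*y**2)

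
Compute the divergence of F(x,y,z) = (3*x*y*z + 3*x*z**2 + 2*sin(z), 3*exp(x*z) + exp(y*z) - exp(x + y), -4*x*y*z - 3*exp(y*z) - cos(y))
-4*x*y + 3*y*z - 3*y*exp(y*z) + 3*z**2 + z*exp(y*z) - exp(x + y)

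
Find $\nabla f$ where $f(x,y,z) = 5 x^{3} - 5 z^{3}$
(15*x**2, 0, -15*z**2)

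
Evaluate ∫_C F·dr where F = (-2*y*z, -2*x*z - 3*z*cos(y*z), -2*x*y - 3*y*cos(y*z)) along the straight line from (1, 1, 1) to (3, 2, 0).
2 + 3*sin(1)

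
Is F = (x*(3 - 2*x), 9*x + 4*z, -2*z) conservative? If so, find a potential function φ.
No, ∇×F = (-4, 0, 9) ≠ 0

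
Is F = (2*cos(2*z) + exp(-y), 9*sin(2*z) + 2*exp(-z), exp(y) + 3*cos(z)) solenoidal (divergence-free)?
No, ∇·F = -3*sin(z)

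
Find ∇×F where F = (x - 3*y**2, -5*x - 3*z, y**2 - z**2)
(2*y + 3, 0, 6*y - 5)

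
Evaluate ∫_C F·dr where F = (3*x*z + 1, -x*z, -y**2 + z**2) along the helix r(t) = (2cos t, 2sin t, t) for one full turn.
2*pi*(-6*pi + 3 + 4*pi**2)/3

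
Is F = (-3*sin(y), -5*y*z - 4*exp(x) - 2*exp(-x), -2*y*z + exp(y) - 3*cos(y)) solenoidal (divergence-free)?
No, ∇·F = -2*y - 5*z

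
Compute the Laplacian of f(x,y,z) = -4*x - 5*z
0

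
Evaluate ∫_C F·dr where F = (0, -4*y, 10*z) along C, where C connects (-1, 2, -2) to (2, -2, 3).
25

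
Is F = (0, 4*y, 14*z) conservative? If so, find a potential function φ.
Yes, F is conservative. φ = 2*y**2 + 7*z**2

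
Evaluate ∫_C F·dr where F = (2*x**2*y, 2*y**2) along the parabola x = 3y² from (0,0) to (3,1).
338/21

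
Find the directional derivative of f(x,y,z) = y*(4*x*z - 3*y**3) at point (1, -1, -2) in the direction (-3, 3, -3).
0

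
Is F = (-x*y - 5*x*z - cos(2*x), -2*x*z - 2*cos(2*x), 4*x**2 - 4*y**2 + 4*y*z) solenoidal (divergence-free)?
No, ∇·F = 3*y - 5*z + 2*sin(2*x)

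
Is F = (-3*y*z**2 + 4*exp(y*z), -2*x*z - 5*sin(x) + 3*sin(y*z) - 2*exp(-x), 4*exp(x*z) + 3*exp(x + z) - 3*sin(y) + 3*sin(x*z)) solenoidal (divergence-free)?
No, ∇·F = 4*x*exp(x*z) + 3*x*cos(x*z) + 3*z*cos(y*z) + 3*exp(x + z)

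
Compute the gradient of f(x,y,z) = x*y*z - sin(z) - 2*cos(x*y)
(y*(z + 2*sin(x*y)), x*(z + 2*sin(x*y)), x*y - cos(z))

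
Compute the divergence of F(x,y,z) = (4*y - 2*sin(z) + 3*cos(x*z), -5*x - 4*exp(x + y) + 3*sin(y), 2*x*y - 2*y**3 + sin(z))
-3*z*sin(x*z) - 4*exp(x + y) + 3*cos(y) + cos(z)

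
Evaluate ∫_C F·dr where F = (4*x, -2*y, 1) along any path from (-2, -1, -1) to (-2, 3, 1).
-6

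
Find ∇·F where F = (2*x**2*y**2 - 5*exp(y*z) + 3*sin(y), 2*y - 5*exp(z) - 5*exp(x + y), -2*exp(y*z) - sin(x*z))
4*x*y**2 - x*cos(x*z) - 2*y*exp(y*z) - 5*exp(x + y) + 2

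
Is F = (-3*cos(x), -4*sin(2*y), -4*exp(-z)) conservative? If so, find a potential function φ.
Yes, F is conservative. φ = -3*sin(x) + 2*cos(2*y) + 4*exp(-z)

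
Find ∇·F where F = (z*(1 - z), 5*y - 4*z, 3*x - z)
4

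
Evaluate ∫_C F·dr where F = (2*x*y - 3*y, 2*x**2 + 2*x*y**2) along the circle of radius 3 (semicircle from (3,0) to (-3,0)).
135*pi/4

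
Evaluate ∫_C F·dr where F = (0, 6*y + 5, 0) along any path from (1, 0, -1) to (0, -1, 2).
-2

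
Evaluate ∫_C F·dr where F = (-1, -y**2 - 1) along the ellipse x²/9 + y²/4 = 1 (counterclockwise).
0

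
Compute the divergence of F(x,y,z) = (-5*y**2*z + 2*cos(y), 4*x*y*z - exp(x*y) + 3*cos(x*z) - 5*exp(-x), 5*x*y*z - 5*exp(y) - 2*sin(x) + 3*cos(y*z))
5*x*y + 4*x*z - x*exp(x*y) - 3*y*sin(y*z)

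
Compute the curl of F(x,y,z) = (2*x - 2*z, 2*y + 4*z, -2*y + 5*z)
(-6, -2, 0)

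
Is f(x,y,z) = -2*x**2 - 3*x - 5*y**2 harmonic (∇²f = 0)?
No, ∇²f = -14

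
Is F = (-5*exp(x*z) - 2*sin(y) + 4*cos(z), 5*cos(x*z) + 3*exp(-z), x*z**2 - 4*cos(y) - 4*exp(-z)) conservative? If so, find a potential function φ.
No, ∇×F = (5*x*sin(x*z) + 4*sin(y) + 3*exp(-z), -5*x*exp(x*z) - z**2 - 4*sin(z), -5*z*sin(x*z) + 2*cos(y)) ≠ 0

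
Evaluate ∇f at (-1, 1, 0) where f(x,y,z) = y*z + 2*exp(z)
(0, 0, 3)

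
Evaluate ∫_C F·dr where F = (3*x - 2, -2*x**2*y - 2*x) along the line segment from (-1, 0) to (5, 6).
-396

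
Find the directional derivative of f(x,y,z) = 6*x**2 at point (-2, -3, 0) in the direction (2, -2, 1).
-16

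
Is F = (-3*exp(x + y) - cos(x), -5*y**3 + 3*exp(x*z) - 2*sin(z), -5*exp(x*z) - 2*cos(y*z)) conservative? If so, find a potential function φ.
No, ∇×F = (-3*x*exp(x*z) + 2*z*sin(y*z) + 2*cos(z), 5*z*exp(x*z), 3*z*exp(x*z) + 3*exp(x + y)) ≠ 0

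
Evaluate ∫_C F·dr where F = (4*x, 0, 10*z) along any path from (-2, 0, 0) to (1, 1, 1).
-1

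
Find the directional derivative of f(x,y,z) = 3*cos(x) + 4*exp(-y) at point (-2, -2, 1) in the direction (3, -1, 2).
sqrt(14)*(9*sin(2) + 4*exp(2))/14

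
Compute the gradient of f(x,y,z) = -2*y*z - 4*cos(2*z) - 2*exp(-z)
(0, -2*z, -2*y + 8*sin(2*z) + 2*exp(-z))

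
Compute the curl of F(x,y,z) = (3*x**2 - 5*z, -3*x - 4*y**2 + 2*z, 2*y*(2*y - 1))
(8*y - 4, -5, -3)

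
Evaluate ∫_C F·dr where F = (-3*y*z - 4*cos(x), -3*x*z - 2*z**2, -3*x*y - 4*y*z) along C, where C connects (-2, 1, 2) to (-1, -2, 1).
-6 - 4*sin(2) + 4*sin(1)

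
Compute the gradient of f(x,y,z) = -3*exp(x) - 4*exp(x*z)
(-4*z*exp(x*z) - 3*exp(x), 0, -4*x*exp(x*z))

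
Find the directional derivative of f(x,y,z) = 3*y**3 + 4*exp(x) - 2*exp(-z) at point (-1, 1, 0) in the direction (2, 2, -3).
4*sqrt(17)*(2 + 3*E)*exp(-1)/17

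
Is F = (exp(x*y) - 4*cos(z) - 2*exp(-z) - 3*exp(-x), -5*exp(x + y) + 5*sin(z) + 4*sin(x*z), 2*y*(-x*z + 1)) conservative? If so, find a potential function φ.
No, ∇×F = (-2*x*z - 4*x*cos(x*z) - 5*cos(z) + 2, 2*y*z + 4*sin(z) + 2*exp(-z), -x*exp(x*y) + 4*z*cos(x*z) - 5*exp(x + y)) ≠ 0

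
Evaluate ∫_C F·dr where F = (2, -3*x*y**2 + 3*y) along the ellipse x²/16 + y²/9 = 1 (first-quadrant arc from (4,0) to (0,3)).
11/2 - 81*pi/4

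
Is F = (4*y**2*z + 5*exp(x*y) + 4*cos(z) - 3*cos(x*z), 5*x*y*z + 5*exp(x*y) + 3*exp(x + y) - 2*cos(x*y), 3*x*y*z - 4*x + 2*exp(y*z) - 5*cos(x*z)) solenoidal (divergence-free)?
No, ∇·F = 3*x*y + 5*x*z + 5*x*exp(x*y) + 2*x*sin(x*y) + 5*x*sin(x*z) + 5*y*exp(x*y) + 2*y*exp(y*z) + 3*z*sin(x*z) + 3*exp(x + y)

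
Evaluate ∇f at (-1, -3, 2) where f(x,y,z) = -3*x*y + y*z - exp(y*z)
(9, 5 - 2*exp(-6), -3 + 3*exp(-6))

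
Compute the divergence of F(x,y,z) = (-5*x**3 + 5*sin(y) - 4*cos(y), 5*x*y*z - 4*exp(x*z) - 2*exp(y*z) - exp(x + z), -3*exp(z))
-15*x**2 + 5*x*z - 2*z*exp(y*z) - 3*exp(z)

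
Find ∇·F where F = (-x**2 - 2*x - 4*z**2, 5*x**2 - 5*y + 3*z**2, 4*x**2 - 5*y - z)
-2*x - 8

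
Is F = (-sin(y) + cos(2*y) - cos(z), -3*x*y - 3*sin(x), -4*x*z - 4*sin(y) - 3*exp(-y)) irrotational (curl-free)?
No, ∇×F = (-4*cos(y) + 3*exp(-y), 4*z + sin(z), -3*y + 2*sin(2*y) - 3*cos(x) + cos(y))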